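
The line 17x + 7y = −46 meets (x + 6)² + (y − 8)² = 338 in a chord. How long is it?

Centre (−6, 8), r² = 338. Perpendicular distance d from centre to line = |0| / √338 = 0/√338.
Half the chord is √(r² − d²) = √(338), so the full chord is 26√2.

26√2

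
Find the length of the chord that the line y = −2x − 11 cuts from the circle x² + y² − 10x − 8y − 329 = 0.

14√5

The distance from (5, 4) to the line is 25/√5, and r² = 370.
Half the chord is √(r² − d²) = √(245), so the full chord is 14√5.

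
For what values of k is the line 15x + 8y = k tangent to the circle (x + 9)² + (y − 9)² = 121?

k = −250 or k = 124

Tangency holds when the distance from the centre (−9, 9) to the line equals the radius 11:
|15·(−9) + 8·9 − k| / √289 = 11
|k − (−63)| = 11·17, so k = 124 or k = −250.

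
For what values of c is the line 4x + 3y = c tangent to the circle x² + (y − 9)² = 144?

c = −33 or c = 87

For a tangent, require d(centre, line) = r = 12.
|4·0 + 3·9 − c| / √25 = 12
|c − (27)| = 12·5, so c = 87 or c = −33.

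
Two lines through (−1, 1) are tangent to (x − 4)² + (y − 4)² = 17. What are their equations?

A line y − (1) = m(x − (−1)) is tangent when its distance from (4, 4) is √17:
[m·(5) − (3)]² = 17(m² + 1)
4m² − 15m − 4 = 0, so m = 4 or m = −1/4.
With m = 4: 4x − y = −5. With m = −1/4: x + 4y = 3.

4x − y = −5 and x + 4y = 3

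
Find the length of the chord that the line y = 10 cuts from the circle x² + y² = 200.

20

Centre (0, 0), r² = 200. Perpendicular distance d from centre to line = |−10| / √1 = 10.
Half the chord is √(r² − d²) = √(100), so the full chord is 20.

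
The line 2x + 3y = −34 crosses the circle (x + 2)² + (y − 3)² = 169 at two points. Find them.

(−14, −2) and (−2, −10)

From the line, y = (−34 − 2x)/3. Substituting:
13x² + 208x + 364 = 0  ⟹  x² + 16x + 28 = 0
x = −2 or x = −14, giving (−2, −10) and (−14, −2).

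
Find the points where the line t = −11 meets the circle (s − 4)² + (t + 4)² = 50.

(3, −11) and (5, −11)

Express t = −11 and substitute into the circle:
s² − 8s + 15 = 0
s = 5 or s = 3, giving (5, −11) and (3, −11).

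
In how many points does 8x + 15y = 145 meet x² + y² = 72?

0

Centre (0, 0), r² = 72. Distance² from centre to line = (−145)²/289 = 21025/289.
Since d² > r², the line lies outside the circle.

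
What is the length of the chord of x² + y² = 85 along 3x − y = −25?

The distance from (0, 0) to the line is 25/√10, and r² = 85.
Half the chord is √(r² − d²) = √(45/2), so the full chord is 3√10.

3√10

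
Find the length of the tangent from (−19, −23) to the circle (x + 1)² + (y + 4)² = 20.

√665

Centre (−1, −4), r² = 20. |PO|² = (−18)² + (−19)² = 685.
By the tangent–radius right angle, tangent length = √(|PO|² − r²) = √665.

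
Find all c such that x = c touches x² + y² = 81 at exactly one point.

c = −9 or c = 9

Tangency holds when the distance from the centre (0, 0) to the line equals the radius 9:
|1·0 + 0·0 − c| / √1 = 9
|c| = 9, so c = 9 or c = −9.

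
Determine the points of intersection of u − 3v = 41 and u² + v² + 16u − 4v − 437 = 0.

(−16, −19) and (11, −10)

From the line, v = (−41 + u)/3. Substituting:
10u² + 50u − 1760 = 0  ⟹  u² + 5u − 176 = 0
u = 11 or u = −16, giving (11, −10) and (−16, −19).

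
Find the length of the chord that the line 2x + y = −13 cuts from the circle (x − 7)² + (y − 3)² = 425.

From the line, y = −2x − 13. Substituting:
5x² + 50x − 120 = 0  ⟹  x² + 10x − 24 = 0
x = 2 or x = −12, giving (2, −17) and (−12, 11).
Chord length = distance between (2, −17) and (−12, 11) = √980 = 14√5.

14√5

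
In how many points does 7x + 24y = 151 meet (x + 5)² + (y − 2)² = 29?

0

Substituting the line into the circle gives 625x² + 4318x + 8305 = 0.
Discriminant = (4318)² − 4·625·(8305) = −2117376 < 0.
No real roots: the line does not meet the circle.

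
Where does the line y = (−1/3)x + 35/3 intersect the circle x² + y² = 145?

Express y = (35 − x)/3 and substitute into the circle:
10x² − 70x − 80 = 0  ⟹  x² − 7x − 8 = 0
x = 8 or x = −1, giving (8, 9) and (−1, 12).

(−1, 12) and (8, 9)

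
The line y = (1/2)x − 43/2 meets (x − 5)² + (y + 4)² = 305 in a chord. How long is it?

10√5

From the line, y = (−43 + x)/2. Substituting:
5x² − 110x + 105 = 0  ⟹  x² − 22x + 21 = 0
x = 21 or x = 1, giving (21, −11) and (1, −21).
Chord length = distance between (21, −11) and (1, −21) = √500 = 10√5.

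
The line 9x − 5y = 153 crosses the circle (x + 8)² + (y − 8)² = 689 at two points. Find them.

From the line, y = (−153 + 9x)/5. Substituting:
106x² − 3074x + 21624 = 0  ⟹  x² − 29x + 204 = 0
x = 17 or x = 12, giving (17, 0) and (12, −9).

(12, −9) and (17, 0)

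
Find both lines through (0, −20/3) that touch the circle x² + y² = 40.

Let a tangent through (0, −20/3) have slope m. Its distance from (0, 0) must equal 2√10:
[m·(0) − (20/3)]² = 40(m² + 1)
9m² − 1 = 0, so m = −1/3 or m = 1/3.
With m = −1/3: x + 3y = −20. With m = 1/3: x − 3y = 20.

x + 3y = −20 and x − 3y = 20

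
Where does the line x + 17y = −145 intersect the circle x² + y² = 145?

Express y = (−145 − x)/17 and substitute into the circle:
290x² + 290x − 20880 = 0  ⟹  x² + x − 72 = 0
x = 8 or x = −9, giving (8, −9) and (−9, −8).

(−9, −8) and (8, −9)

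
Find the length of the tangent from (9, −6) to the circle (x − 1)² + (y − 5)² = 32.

3√17

Centre (1, 5), r² = 32. |PO|² = (8)² + (−11)² = 185.
The tangent meets the radius at right angles, so tangent² = |PO|² − r² = 185 − 32 = 153.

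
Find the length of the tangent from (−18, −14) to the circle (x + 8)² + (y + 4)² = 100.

10

The centre is (−8, −4) and r = 10. The square of the distance from P to the centre is 100 + 100 = 200.
By the tangent–radius right angle, tangent length = √(|PO|² − r²) = √100 = 10.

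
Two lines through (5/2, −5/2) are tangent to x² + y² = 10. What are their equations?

3x − y = 10 and x − 3y = 10

A line y − (−5/2) = m(x − (5/2)) is tangent when its distance from (0, 0) is √10:
(−5/2m − (5/2))² = 10(m² + 1)
3m² − 10m + 3 = 0, so m = 3 or m = 1/3.
Through (5/2, −5/2) these give 3x − y = 10 and x − 3y = 10.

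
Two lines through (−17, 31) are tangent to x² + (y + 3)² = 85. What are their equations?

7x + 6y = 67 and 9x + 2y = −91

Write the tangent as mx − y + (31 − m·(−17)) = 0 and set its distance from the centre to √85:
(17m − (−34))² = 85(m² + 1)
12m² + 68m + 63 = 0, so m = −7/6 or m = −9/2.
Through (−17, 31) these give 7x + 6y = 67 and 9x + 2y = −91.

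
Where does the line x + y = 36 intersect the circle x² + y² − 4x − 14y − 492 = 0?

From the line, y = −x + 36. Substituting:
2x² − 62x + 300 = 0  ⟹  x² − 31x + 150 = 0
x = 25 or x = 6, giving (25, 11) and (6, 30).

(6, 30) and (25, 11)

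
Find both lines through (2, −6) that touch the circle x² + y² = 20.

A line y − (−6) = m(x − (2)) is tangent when its distance from (0, 0) is 2√5:
(−2m − (6))² = 20(m² + 1)
2m² − 3m − 2 = 0, so m = −1/2 or m = 2.
Through (2, −6) these give x + 2y = −10 and 2x − y = 10.

x + 2y = −10 and 2x − y = 10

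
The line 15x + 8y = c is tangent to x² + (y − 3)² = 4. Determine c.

Tangency holds when the distance from the centre (0, 3) to the line equals the radius 2:
|15·0 + 8·3 − c| / √289 = 2
|c − (24)| = 2·17, so c = 58 or c = −10.

c = −10 or c = 58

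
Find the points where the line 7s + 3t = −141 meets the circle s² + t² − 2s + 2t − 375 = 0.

Substitute t = (−141 − 7s)/3:
58s² + 1914s + 15660 = 0  ⟹  s² + 33s + 270 = 0
s = −15 or s = −18, giving (−15, −12) and (−18, −5).

(−18, −5) and (−15, −12)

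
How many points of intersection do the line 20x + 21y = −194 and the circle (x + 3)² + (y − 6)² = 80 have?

d² = (20·(−3) + 21·6 − (−194))²/841 = 67600/841; r² = 80.
Since d² > r², the line lies outside the circle.

0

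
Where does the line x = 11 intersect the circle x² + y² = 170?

(11, −7) and (11, 7)

The line gives x = 11. Substituting into the circle:
y² − 49 = 0
y = 7 or y = −7, giving (11, 7) and (11, −7).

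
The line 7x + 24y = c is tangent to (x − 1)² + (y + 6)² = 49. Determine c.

c = −312 or c = 38

The line touches the circle iff its distance from (1, −6) is 7:
|7·1 + 24·(−6) − c| / √625 = 7
|c − (−137)| = 7·25, so c = 38 or c = −312.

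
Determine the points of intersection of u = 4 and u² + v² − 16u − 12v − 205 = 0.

(4, −11) and (4, 23)

The line gives u = 4. Substituting into the circle:
v² − 12v − 253 = 0
v = 23 or v = −11, giving (4, 23) and (4, −11).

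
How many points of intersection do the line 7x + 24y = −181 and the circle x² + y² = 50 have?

Substituting the line into the circle gives 625x² + 2534x + 3961 = 0.
Discriminant = (2534)² − 4·625·(3961) = −3481344 < 0.
No real roots: the line does not meet the circle.

0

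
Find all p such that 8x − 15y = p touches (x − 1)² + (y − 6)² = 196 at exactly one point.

Tangency holds when the distance from the centre (1, 6) to the line equals the radius 14:
|8·1 − 15·6 − p| / √289 = 14
|p − (−82)| = 14·17, so p = 156 or p = −320.

p = −320 or p = 156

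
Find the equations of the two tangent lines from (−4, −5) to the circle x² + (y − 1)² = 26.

x − 5y = 21 and 5x + y = −25

A line y − (−5) = m(x − (−4)) is tangent when its distance from (0, 1) is √26:
(4m − (6))² = 26(m² + 1)
5m² + 24m − 5 = 0, so m = 1/5 or m = −5.
Through (−4, −5) these give x − 5y = 21 and 5x + y = −25.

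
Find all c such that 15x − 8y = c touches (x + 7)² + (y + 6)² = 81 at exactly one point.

c = −210 or c = 96

The line touches the circle iff its distance from (−7, −6) is 9:
|15·(−7) − 8·(−6) − c| / √289 = 9
|c − (−57)| = 9·17, so c = 96 or c = −210.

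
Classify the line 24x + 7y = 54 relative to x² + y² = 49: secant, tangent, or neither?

d² = (24·0 + 7·0 − (54))²/625 = 2916/625; r² = 49.
Since d² < r², the line cuts the circle twice.

secant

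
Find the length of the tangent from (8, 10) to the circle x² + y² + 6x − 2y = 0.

8√3

With centre O = (−3, 1), |OP|² = 202 and r² = 10.
Power of the point: PT² = |PO|² − r² = 192, so PT = 8√3.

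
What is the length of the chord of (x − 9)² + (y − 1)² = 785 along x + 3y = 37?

17√10

The distance from (9, 1) to the line is 25/√10, and r² = 785.
Half the chord is √(r² − d²) = √(1445/2), so the full chord is 17√10.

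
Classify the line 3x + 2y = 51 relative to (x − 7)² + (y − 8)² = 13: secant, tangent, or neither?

neither

d² = (3·7 + 2·8 − (51))²/13 = 196/13; r² = 13.
Since d² > r², the line lies outside the circle.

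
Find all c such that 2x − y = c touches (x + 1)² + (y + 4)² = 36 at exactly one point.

c = 2 ± 6√5

For a tangent, require d(centre, line) = r = 6.
|2·(−1) − 1·(−4) − c| / √5 = 6
|c − (2)| = 6√5.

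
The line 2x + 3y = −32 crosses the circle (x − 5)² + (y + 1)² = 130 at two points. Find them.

(−4, −8) and (2, −12)

Substitute y = (−32 − 2x)/3:
13x² + 26x − 104 = 0  ⟹  x² + 2x − 8 = 0
x = 2 or x = −4, giving (2, −12) and (−4, −8).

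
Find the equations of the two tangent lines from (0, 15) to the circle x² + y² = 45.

Write the tangent as mx − y + (15 − m·(0)) = 0 and set its distance from the centre to 3√5:
(0m − (−15))² = 45(m² + 1)
m² − 4 = 0, so m = 2 or m = −2.
With m = 2: 2x − y = −15. With m = −2: 2x + y = 15.

2x − y = −15 and 2x + y = 15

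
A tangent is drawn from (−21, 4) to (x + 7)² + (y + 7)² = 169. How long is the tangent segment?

The centre is (−7, −7) and r = 13. The square of the distance from P to the centre is 196 + 121 = 317.
By the tangent–radius right angle, tangent length = √(|PO|² − r²) = √148 = 2√37.

2√37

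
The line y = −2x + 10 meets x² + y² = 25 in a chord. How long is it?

2√5

Substitute y = −2x + 10:
5x² − 40x + 75 = 0  ⟹  x² − 8x + 15 = 0
x = 5 or x = 3, giving (5, 0) and (3, 4).
|(5, 0) − (3, 4)| = √((2)² + (−4)²) = 2√5.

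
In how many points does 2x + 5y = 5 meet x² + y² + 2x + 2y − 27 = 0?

d² = (2·(−1) + 5·(−1) − (5))²/29 = 144/29; r² = 29.
Since d² < r², the line cuts the circle twice.

2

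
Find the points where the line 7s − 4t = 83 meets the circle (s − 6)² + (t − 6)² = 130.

(9, −5) and (17, 9)

Express t = (−83 + 7s)/4 and substitute into the circle:
65s² − 1690s + 9945 = 0  ⟹  s² − 26s + 153 = 0
s = 17 or s = 9, giving (17, 9) and (9, −5).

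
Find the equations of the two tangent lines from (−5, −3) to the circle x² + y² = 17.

Write the tangent as mx − y + (−3 − m·(−5)) = 0 and set its distance from the centre to √17:
(5m − (3))² = 17(m² + 1)
4m² − 15m − 4 = 0, so m = 4 or m = −1/4.
With m = 4: 4x − y = −17. With m = −1/4: x + 4y = −17.

4x − y = −17 and x + 4y = −17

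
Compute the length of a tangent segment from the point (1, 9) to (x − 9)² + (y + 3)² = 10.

Centre (9, −3), r² = 10. |PO|² = (−8)² + (12)² = 208.
Power of the point: PT² = |PO|² − r² = 198, so PT = 3√22.

3√22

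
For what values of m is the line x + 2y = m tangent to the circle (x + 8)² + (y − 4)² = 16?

m = ±4√5

For a tangent, require d(centre, line) = r = 4.
|1·(−8) + 2·4 − m| / √5 = 4
|m| = 4√5.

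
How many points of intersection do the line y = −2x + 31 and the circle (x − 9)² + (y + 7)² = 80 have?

Centre (9, −7), r² = 80. Distance² from centre to line = (−20)²/5 = 80.
Since d² = r², the line is tangent.

1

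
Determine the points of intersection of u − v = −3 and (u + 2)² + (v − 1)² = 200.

From the line, v = u + 3. Substituting:
2u² + 8u − 192 = 0  ⟹  u² + 4u − 96 = 0
u = 8 or u = −12, giving (8, 11) and (−12, −9).

(−12, −9) and (8, 11)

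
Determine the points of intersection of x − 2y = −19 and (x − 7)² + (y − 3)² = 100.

Express y = (19 + x)/2 and substitute into the circle:
5x² − 30x − 35 = 0  ⟹  x² − 6x − 7 = 0
x = 7 or x = −1, giving (7, 13) and (−1, 9).

(−1, 9) and (7, 13)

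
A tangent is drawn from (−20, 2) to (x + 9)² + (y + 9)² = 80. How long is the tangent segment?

9√2

Centre (−9, −9), r² = 80. |PO|² = (−11)² + (11)² = 242.
Power of the point: PT² = |PO|² − r² = 162, so PT = 9√2.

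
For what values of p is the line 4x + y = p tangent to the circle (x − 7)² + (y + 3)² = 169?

p = 25 ± 13√17

The line touches the circle iff its distance from (7, −3) is 13:
|4·7 + 1·(−3) − p| / √17 = 13
|p − (25)| = 13√17.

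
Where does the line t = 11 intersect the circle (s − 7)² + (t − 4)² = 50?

(6, 11) and (8, 11)

Substitute t = 11:
s² − 14s + 48 = 0
s = 8 or s = 6, giving (8, 11) and (6, 11).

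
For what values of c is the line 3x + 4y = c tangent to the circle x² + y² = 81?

c = −45 or c = 45

For a tangent, require d(centre, line) = r = 9.
|3·0 + 4·0 − c| / √25 = 9
|c| = 9·5, so c = 45 or c = −45.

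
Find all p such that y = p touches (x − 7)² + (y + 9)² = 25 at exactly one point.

p = −14 or p = −4

The line touches the circle iff its distance from (7, −9) is 5:
|0·7 + 1·(−9) − p| / √1 = 5
|p − (−9)| = 5, so p = −4 or p = −14.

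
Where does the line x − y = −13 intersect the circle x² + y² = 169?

Substitute y = x + 13:
2x² + 26x = 0  ⟹  x² + 13x = 0
x = 0 or x = −13, giving (0, 13) and (−13, 0).

(−13, 0) and (0, 13)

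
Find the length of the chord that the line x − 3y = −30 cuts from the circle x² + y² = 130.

The distance from (0, 0) to the line is 30/√10, and r² = 130.
Half the chord is √(r² − d²) = √(40), so the full chord is 4√10.

4√10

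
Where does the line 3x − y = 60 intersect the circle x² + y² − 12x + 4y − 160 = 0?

From the line, y = 3x − 60. Substituting:
10x² − 360x + 3200 = 0  ⟹  x² − 36x + 320 = 0
x = 20 or x = 16, giving (20, 0) and (16, −12).

(16, −12) and (20, 0)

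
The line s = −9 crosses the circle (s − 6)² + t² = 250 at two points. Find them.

The line gives s = −9. Substituting into the circle:
t² − 25 = 0
t = 5 or t = −5, giving (−9, 5) and (−9, −5).

(−9, −5) and (−9, 5)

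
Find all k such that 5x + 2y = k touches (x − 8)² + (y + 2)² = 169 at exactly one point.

k = 36 ± 13√29

Tangency holds when the distance from the centre (8, −2) to the line equals the radius 13:
|5·8 + 2·(−2) − k| / √29 = 13
|k − (36)| = 13√29.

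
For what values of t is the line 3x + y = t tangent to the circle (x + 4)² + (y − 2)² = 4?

t = −10 ± 2√10

For a tangent, require d(centre, line) = r = 2.
|3·(−4) + 1·2 − t| / √10 = 2
|t − (−10)| = 2√10.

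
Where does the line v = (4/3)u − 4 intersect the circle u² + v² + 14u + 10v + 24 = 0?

Express v = (−12 + 4u)/3 and substitute into the circle:
25u² + 150u = 0  ⟹  u² + 6u = 0
u = 0 or u = −6, giving (0, −4) and (−6, −12).

(−6, −12) and (0, −4)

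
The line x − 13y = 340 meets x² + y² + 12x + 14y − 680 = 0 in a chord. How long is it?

3√170

Substitute y = (−340 + x)/13:
170x² + 1530x − 61200 = 0  ⟹  x² + 9x − 360 = 0
x = 15 or x = −24, giving (15, −25) and (−24, −28).
|(15, −25) − (−24, −28)| = √((39)² + (3)²) = 3√170.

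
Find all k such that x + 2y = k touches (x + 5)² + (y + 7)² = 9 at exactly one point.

k = −19 ± 3√5

The line touches the circle iff its distance from (−5, −7) is 3:
|1·(−5) + 2·(−7) − k| / √5 = 3
|k − (−19)| = 3√5.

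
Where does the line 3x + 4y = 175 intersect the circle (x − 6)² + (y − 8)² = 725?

Express y = (175 − 3x)/4 and substitute into the circle:
25x² − 1050x + 9425 = 0  ⟹  x² − 42x + 377 = 0
x = 29 or x = 13, giving (29, 22) and (13, 34).

(13, 34) and (29, 22)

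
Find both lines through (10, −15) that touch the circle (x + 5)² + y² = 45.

2x + y = 5 and x + 2y = −20

A line y − (−15) = m(x − (10)) is tangent when its distance from (−5, 0) is 3√5:
[m·(−15) − (15)]² = 45(m² + 1)
2m² + 5m + 2 = 0, so m = −2 or m = −1/2.
Through (10, −15) these give 2x + y = 5 and x + 2y = −20.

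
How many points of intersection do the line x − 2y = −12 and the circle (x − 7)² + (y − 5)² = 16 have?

Substituting the line into the circle gives 5x² − 52x + 136 = 0.
Discriminant = (−52)² − 4·5·(136) = −16 < 0.
No real roots: the line does not meet the circle.

0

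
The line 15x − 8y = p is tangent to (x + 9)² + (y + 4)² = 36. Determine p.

Tangency holds when the distance from the centre (−9, −4) to the line equals the radius 6:
|15·(−9) − 8·(−4) − p| / √289 = 6
|p − (−103)| = 6·17, so p = −1 or p = −205.

p = −205 or p = −1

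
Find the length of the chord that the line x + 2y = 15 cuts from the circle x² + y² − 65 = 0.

4√5

Express y = (15 − x)/2 and substitute into the circle:
5x² − 30x − 35 = 0  ⟹  x² − 6x − 7 = 0
x = 7 or x = −1, giving (7, 4) and (−1, 8).
|(7, 4) − (−1, 8)| = √((8)² + (−4)²) = 4√5.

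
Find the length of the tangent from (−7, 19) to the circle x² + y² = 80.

With centre O = (0, 0), |OP|² = 410 and r² = 80.
By the tangent–radius right angle, tangent length = √(|PO|² − r²) = √330.

√330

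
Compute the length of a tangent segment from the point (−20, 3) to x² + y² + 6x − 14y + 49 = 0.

2√74

With centre O = (−3, 7), |OP|² = 305 and r² = 9.
The tangent meets the radius at right angles, so tangent² = |PO|² − r² = 305 − 9 = 296.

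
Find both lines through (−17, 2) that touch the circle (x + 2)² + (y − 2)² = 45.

x + 2y = −13 and x − 2y = −21

Let a tangent through (−17, 2) have slope m. Its distance from (−2, 2) must equal 3√5:
[m·(15) − (0)]² = 45(m² + 1)
4m² − 1 = 0, so m = −1/2 or m = 1/2.
With m = −1/2: x + 2y = −13. With m = 1/2: x − 2y = −21.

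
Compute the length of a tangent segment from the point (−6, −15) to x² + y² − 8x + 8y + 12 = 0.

√201

The centre is (4, −4) and r = 2√5. The square of the distance from P to the centre is 100 + 121 = 221.
By the tangent–radius right angle, tangent length = √(|PO|² − r²) = √201.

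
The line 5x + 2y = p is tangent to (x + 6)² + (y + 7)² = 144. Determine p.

For a tangent, require d(centre, line) = r = 12.
|5·(−6) + 2·(−7) − p| / √29 = 12
|p − (−44)| = 12√29.

p = −44 ± 12√29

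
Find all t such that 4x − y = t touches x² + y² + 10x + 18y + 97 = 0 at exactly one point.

For a tangent, require d(centre, line) = r = 3.
|4·(−5) − 1·(−9) − t| / √17 = 3
|t − (−11)| = 3√17.

t = −11 ± 3√17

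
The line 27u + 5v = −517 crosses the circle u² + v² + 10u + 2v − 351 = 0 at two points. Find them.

Express v = (−517 − 27u)/5 and substitute into the circle:
754u² + 27898u + 253344 = 0  ⟹  u² + 37u + 336 = 0
u = −16 or u = −21, giving (−16, −17) and (−21, 10).

(−21, 10) and (−16, −17)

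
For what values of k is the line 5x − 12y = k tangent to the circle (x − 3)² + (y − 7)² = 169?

Tangency holds when the distance from the centre (3, 7) to the line equals the radius 13:
|5·3 − 12·7 − k| / √169 = 13
|k − (−69)| = 13·13, so k = 100 or k = −238.

k = −238 or k = 100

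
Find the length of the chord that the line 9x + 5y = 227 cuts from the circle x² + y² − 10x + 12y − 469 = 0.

2√106

Centre (5, −6), r² = 530. Perpendicular distance d from centre to line = |−212| / √106 = 212/√106.
Chord = 2√(r² − d²) = 2·√(106) = 2√106.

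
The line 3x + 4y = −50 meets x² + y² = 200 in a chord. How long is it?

Express y = (−50 − 3x)/4 and substitute into the circle:
25x² + 300x − 700 = 0  ⟹  x² + 12x − 28 = 0
x = 2 or x = −14, giving (2, −14) and (−14, −2).
Chord length = distance between (2, −14) and (−14, −2) = √400 = 20.

20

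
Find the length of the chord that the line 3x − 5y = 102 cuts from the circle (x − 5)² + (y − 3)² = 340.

2√34

Centre (5, 3), r² = 340. Perpendicular distance d from centre to line = |−102| / √34 = 102/√34.
Chord = 2√(r² − d²) = 2·√(34) = 2√34.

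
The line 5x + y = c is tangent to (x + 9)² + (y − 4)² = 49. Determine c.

c = −41 ± 7√26

For a tangent, require d(centre, line) = r = 7.
|5·(−9) + 1·4 − c| / √26 = 7
|c − (−41)| = 7√26.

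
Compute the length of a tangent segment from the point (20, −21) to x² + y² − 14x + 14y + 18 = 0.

√285

With centre O = (7, −7), |OP|² = 365 and r² = 80.
Power of the point: PT² = |PO|² − r² = 285, so PT = √285.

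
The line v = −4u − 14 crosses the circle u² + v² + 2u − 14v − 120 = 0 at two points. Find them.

From the line, v = −4u − 14. Substituting:
17u² + 170u + 272 = 0  ⟹  u² + 10u + 16 = 0
u = −2 or u = −8, giving (−2, −6) and (−8, 18).

(−8, 18) and (−2, −6)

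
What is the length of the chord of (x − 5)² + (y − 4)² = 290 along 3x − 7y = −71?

From the line, y = (71 + 3x)/7. Substituting:
58x² − 232x − 11136 = 0  ⟹  x² − 4x − 192 = 0
x = 16 or x = −12, giving (16, 17) and (−12, 5).
Chord length = distance between (16, 17) and (−12, 5) = √928 = 4√58.

4√58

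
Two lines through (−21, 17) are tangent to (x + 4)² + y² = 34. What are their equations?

5x + 3y = −54 and 3x + 5y = 22

Write the tangent as mx − y + (17 − m·(−21)) = 0 and set its distance from the centre to √34:
(17m − (−17))² = 34(m² + 1)
15m² + 34m + 15 = 0, so m = −5/3 or m = −3/5.
Through (−21, 17) these give 5x + 3y = −54 and 3x + 5y = 22.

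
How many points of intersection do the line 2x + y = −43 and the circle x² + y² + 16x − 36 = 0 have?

Centre (−8, 0), r² = 100. Distance² from centre to line = (27)²/5 = 729/5.
Since d² > r², the line lies outside the circle.

0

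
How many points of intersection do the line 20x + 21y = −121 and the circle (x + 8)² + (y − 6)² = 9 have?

1

d² = (20·(−8) + 21·6 − (−121))²/841 = 9; r² = 9.
Since d² = r², the line is tangent.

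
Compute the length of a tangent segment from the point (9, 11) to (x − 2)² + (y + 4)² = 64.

With centre O = (2, −4), |OP|² = 274 and r² = 64.
The tangent meets the radius at right angles, so tangent² = |PO|² − r² = 274 − 64 = 210.

√210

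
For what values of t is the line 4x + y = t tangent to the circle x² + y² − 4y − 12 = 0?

For a tangent, require d(centre, line) = r = 4.
|4·0 + 1·2 − t| / √17 = 4
|t − (2)| = 4√17.

t = 2 ± 4√17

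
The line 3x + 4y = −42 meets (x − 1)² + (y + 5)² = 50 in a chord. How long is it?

Express y = (−42 − 3x)/4 and substitute into the circle:
25x² + 100x − 300 = 0  ⟹  x² + 4x − 12 = 0
x = 2 or x = −6, giving (2, −12) and (−6, −6).
Chord length = distance between (2, −12) and (−6, −6) = √100 = 10.

10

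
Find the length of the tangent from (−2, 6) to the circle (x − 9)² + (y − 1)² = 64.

√82

The centre is (9, 1) and r = 8. The square of the distance from P to the centre is 121 + 25 = 146.
By the tangent–radius right angle, tangent length = √(|PO|² − r²) = √82.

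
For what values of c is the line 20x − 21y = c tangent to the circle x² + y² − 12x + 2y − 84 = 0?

c = −178 or c = 460

The line touches the circle iff its distance from (6, −1) is 11:
|20·6 − 21·(−1) − c| / √841 = 11
|c − (141)| = 11·29, so c = 460 or c = −178.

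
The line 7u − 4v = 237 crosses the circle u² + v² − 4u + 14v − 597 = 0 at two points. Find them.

(19, −26) and (27, −12)

From the line, v = (−237 + 7u)/4. Substituting:
65u² − 2990u + 33345 = 0  ⟹  u² − 46u + 513 = 0
u = 27 or u = 19, giving (27, −12) and (19, −26).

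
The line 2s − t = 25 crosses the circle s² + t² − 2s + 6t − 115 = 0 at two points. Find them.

(6, −13) and (12, −1)

Express t = 2s − 25 and substitute into the circle:
5s² − 90s + 360 = 0  ⟹  s² − 18s + 72 = 0
s = 12 or s = 6, giving (12, −1) and (6, −13).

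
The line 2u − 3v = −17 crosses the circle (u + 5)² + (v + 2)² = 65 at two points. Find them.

From the line, v = (17 + 2u)/3. Substituting:
13u² + 182u + 169 = 0  ⟹  u² + 14u + 13 = 0
u = −1 or u = −13, giving (−1, 5) and (−13, −3).

(−13, −3) and (−1, 5)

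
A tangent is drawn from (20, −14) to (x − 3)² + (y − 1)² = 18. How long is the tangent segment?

With centre O = (3, 1), |OP|² = 514 and r² = 18.
By the tangent–radius right angle, tangent length = √(|PO|² − r²) = √496 = 4√31.

4√31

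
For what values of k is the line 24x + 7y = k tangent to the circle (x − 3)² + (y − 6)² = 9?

Tangency holds when the distance from the centre (3, 6) to the line equals the radius 3:
|24·3 + 7·6 − k| / √625 = 3
|k − (114)| = 3·25, so k = 189 or k = 39.

k = 39 or k = 189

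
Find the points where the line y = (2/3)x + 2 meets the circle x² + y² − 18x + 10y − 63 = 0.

Express y = (6 + 2x)/3 and substitute into the circle:
13x² − 78x − 351 = 0  ⟹  x² − 6x − 27 = 0
x = 9 or x = −3, giving (9, 8) and (−3, 0).

(−3, 0) and (9, 8)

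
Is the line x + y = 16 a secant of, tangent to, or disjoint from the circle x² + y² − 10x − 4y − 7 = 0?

Centre (5, 2), r² = 36. Distance² from centre to line = (−9)²/2 = 81/2.
Since d² > r², the line lies outside the circle.

disjoint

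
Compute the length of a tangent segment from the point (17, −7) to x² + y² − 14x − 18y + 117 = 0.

With centre O = (7, 9), |OP|² = 356 and r² = 13.
Power of the point: PT² = |PO|² − r² = 343, so PT = 7√7.

7√7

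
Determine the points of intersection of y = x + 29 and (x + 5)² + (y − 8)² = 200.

From the line, y = x + 29. Substituting:
2x² + 52x + 266 = 0  ⟹  x² + 26x + 133 = 0
x = −7 or x = −19, giving (−7, 22) and (−19, 10).

(−19, 10) and (−7, 22)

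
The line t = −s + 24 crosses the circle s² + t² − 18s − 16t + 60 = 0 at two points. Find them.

From the line, t = −s + 24. Substituting:
2s² − 50s + 252 = 0  ⟹  s² − 25s + 126 = 0
s = 18 or s = 7, giving (18, 6) and (7, 17).

(7, 17) and (18, 6)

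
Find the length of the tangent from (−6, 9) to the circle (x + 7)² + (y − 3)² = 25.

2√3

The centre is (−7, 3) and r = 5. The square of the distance from P to the centre is 1 + 36 = 37.
By the tangent–radius right angle, tangent length = √(|PO|² − r²) = √12 = 2√3.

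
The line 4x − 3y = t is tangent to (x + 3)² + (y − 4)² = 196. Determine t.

t = −94 or t = 46

For a tangent, require d(centre, line) = r = 14.
|4·(−3) − 3·4 − t| / √25 = 14
|t − (−24)| = 14·5, so t = 46 or t = −94.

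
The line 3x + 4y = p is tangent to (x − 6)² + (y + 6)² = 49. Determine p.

p = −41 or p = 29

For a tangent, require d(centre, line) = r = 7.
|3·6 + 4·(−6) − p| / √25 = 7
|p − (−6)| = 7·5, so p = 29 or p = −41.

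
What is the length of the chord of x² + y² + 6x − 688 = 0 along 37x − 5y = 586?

Centre (−3, 0), r² = 697. Perpendicular distance d from centre to line = |−697| / √1394 = 697/√1394.
Chord = 2√(r² − d²) = 2·√(697/2) = √1394.

√1394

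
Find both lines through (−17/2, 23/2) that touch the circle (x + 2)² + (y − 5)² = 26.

A line y − (23/2) = m(x − (−17/2)) is tangent when its distance from (−2, 5) is √26:
(13/2m − (−13/2))² = 26(m² + 1)
5m² + 26m + 5 = 0, so m = −5 or m = −1/5.
Through (−17/2, 23/2) these give 5x + y = −31 and x + 5y = 49.

5x + y = −31 and x + 5y = 49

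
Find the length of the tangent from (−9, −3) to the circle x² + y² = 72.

3√2

With centre O = (0, 0), |OP|² = 90 and r² = 72.
By the tangent–radius right angle, tangent length = √(|PO|² − r²) = √18 = 3√2.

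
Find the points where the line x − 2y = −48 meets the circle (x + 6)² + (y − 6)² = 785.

(−34, 7) and (10, 29)

Substitute y = (48 + x)/2:
5x² + 120x − 1700 = 0  ⟹  x² + 24x − 340 = 0
x = 10 or x = −34, giving (10, 29) and (−34, 7).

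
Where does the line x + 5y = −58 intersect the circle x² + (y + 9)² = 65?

(−8, −10) and (7, −13)

Substitute y = (−58 − x)/5:
26x² + 26x − 1456 = 0  ⟹  x² + x − 56 = 0
x = 7 or x = −8, giving (7, −13) and (−8, −10).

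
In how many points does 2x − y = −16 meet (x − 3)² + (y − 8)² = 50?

2

d² = (2·3 − 1·8 − (−16))²/5 = 196/5; r² = 50.
Since d² < r², the line cuts the circle twice.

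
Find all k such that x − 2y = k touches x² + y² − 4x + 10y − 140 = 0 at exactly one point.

The line touches the circle iff its distance from (2, −5) is 13:
|1·2 − 2·(−5) − k| / √5 = 13
|k − (12)| = 13√5.

k = 12 ± 13√5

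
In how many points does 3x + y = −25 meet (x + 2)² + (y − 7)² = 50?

0

Substituting the line into the circle gives 10x² + 196x + 978 = 0.
Δ = 38416 − 39120 = −704.
No real roots: the line does not meet the circle.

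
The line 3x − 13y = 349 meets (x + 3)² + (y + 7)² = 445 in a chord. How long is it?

The distance from (−3, −7) to the line is 267/√178, and r² = 445.
Half the chord is √(r² − d²) = √(89/2), so the full chord is √178.

√178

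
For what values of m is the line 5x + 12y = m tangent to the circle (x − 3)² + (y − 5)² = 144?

The line touches the circle iff its distance from (3, 5) is 12:
|5·3 + 12·5 − m| / √169 = 12
|m − (75)| = 12·13, so m = 231 or m = −81.

m = −81 or m = 231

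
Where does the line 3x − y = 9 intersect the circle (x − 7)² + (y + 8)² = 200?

(−3, −18) and (5, 6)

Express y = 3x − 9 and substitute into the circle:
10x² − 20x − 150 = 0  ⟹  x² − 2x − 15 = 0
x = 5 or x = −3, giving (5, 6) and (−3, −18).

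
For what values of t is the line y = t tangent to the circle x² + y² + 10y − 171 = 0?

Tangency holds when the distance from the centre (0, −5) to the line equals the radius 14:
|0·0 + 1·(−5) − t| / √1 = 14
|t − (−5)| = 14, so t = 9 or t = −19.

t = −19 or t = 9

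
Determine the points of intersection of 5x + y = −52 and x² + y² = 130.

(−11, 3) and (−9, −7)

From the line, y = −5x − 52. Substituting:
26x² + 520x + 2574 = 0  ⟹  x² + 20x + 99 = 0
x = −9 or x = −11, giving (−9, −7) and (−11, 3).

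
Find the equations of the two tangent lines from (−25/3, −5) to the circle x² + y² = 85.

6x + 7y = −85 and 9x + 2y = −85

Write the tangent as mx − y + (−5 − m·(−25/3)) = 0 and set its distance from the centre to √85:
(25/3m − (5))² = 85(m² + 1)
14m² + 75m + 54 = 0, so m = −6/7 or m = −9/2.
With m = −6/7: 6x + 7y = −85. With m = −9/2: 9x + 2y = −85.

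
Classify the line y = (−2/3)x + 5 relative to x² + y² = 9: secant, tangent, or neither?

neither

Substituting the line into the circle gives 13x² − 60x + 144 = 0.
Discriminant = (−60)² − 4·13·(144) = −3888 < 0.
No real roots: the line does not meet the circle.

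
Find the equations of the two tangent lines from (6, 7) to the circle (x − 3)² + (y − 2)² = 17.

4x + y = 31 and x − 4y = −22

Let a tangent through (6, 7) have slope m. Its distance from (3, 2) must equal √17:
(−3m − (−5))² = 17(m² + 1)
4m² + 15m − 4 = 0, so m = −4 or m = 1/4.
Through (6, 7) these give 4x + y = 31 and x − 4y = −22.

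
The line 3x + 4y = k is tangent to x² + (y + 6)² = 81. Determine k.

The line touches the circle iff its distance from (0, −6) is 9:
|3·0 + 4·(−6) − k| / √25 = 9
|k − (−24)| = 9·5, so k = 21 or k = −69.

k = −69 or k = 21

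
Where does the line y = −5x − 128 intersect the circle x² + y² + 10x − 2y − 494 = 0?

Substitute y = −5x − 128:
26x² + 1300x + 16146 = 0  ⟹  x² + 50x + 621 = 0
x = −23 or x = −27, giving (−23, −13) and (−27, 7).

(−27, 7) and (−23, −13)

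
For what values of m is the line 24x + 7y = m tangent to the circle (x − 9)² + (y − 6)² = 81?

m = 33 or m = 483

Tangency holds when the distance from the centre (9, 6) to the line equals the radius 9:
|24·9 + 7·6 − m| / √625 = 9
|m − (258)| = 9·25, so m = 483 or m = 33.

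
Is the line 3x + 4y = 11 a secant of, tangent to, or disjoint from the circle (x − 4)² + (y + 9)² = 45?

d² = (3·4 + 4·(−9) − (11))²/25 = 49; r² = 45.
Since d² > r², the line lies outside the circle.

disjoint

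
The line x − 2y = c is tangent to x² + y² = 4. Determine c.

For a tangent, require d(centre, line) = r = 2.
|1·0 − 2·0 − c| / √5 = 2
|c| = 2√5.

c = ±2√5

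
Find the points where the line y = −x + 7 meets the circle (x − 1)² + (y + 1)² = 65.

Substitute y = −x + 7:
2x² − 18x = 0  ⟹  x² − 9x = 0
x = 9 or x = 0, giving (9, −2) and (0, 7).

(0, 7) and (9, −2)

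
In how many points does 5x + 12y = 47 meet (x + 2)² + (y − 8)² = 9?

1

Substituting the line into the circle gives 169x² + 1066x + 1681 = 0.
Discriminant = (1066)² − 4·169·(1681) = 0.
A repeated root: the line is tangent.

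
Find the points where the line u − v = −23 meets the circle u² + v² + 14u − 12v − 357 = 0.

Substitute v = u + 23:
2u² + 48u − 104 = 0  ⟹  u² + 24u − 52 = 0
u = 2 or u = −26, giving (2, 25) and (−26, −3).

(−26, −3) and (2, 25)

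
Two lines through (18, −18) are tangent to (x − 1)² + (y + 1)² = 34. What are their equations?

Let a tangent through (18, −18) have slope m. Its distance from (1, −1) must equal √34:
(−17m − (17))² = 34(m² + 1)
15m² + 34m + 15 = 0, so m = −5/3 or m = −3/5.
With m = −5/3: 5x + 3y = 36. With m = −3/5: 3x + 5y = −36.

5x + 3y = 36 and 3x + 5y = −36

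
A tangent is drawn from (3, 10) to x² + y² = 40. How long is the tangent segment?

The centre is (0, 0) and r = 2√10. The square of the distance from P to the centre is 9 + 100 = 109.
Power of the point: PT² = |PO|² − r² = 69, so PT = √69.

√69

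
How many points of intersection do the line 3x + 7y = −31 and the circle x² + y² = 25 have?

2

d² = (3·0 + 7·0 − (−31))²/58 = 961/58; r² = 25.
Since d² < r², the line cuts the circle twice.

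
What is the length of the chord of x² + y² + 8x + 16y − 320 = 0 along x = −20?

Centre (−4, −8), r² = 400. Perpendicular distance d from centre to line = |16| / √1 = 16.
Chord = 2√(r² − d²) = 2·√(144) = 24.

24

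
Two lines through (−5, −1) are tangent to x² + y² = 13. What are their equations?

3x − 2y = −13 and 2x + 3y = −13

A line y − (−1) = m(x − (−5)) is tangent when its distance from (0, 0) is √13:
(5m − (1))² = 13(m² + 1)
6m² − 5m − 6 = 0, so m = 3/2 or m = −2/3.
Through (−5, −1) these give 3x − 2y = −13 and 2x + 3y = −13.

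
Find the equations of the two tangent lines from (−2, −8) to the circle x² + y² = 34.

5x + 3y = −34 and 3x − 5y = 34

Let a tangent through (−2, −8) have slope m. Its distance from (0, 0) must equal √34:
[m·(2) − (8)]² = 34(m² + 1)
15m² + 16m − 15 = 0, so m = −5/3 or m = 3/5.
Through (−2, −8) these give 5x + 3y = −34 and 3x − 5y = 34.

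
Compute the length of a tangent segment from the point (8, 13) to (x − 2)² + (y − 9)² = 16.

6

With centre O = (2, 9), |OP|² = 52 and r² = 16.
Power of the point: PT² = |PO|² − r² = 36, so PT = 6.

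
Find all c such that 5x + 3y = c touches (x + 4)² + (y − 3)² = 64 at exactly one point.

c = −11 ± 8√34

For a tangent, require d(centre, line) = r = 8.
|5·(−4) + 3·3 − c| / √34 = 8
|c − (−11)| = 8√34.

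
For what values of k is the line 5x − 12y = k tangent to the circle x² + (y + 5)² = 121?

For a tangent, require d(centre, line) = r = 11.
|5·0 − 12·(−5) − k| / √169 = 11
|k − (60)| = 11·13, so k = 203 or k = −83.

k = −83 or k = 203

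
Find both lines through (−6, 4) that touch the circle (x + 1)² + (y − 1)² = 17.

Write the tangent as mx − y + (4 − m·(−6)) = 0 and set its distance from the centre to √17:
[m·(5) − (−3)]² = 17(m² + 1)
4m² + 15m − 4 = 0, so m = 1/4 or m = −4.
With m = 1/4: x − 4y = −22. With m = −4: 4x + y = −20.

x − 4y = −22 and 4x + y = −20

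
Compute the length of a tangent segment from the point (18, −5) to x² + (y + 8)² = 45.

Centre (0, −8), r² = 45. |PO|² = (18)² + (3)² = 333.
The tangent meets the radius at right angles, so tangent² = |PO|² − r² = 333 − 45 = 288.

12√2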